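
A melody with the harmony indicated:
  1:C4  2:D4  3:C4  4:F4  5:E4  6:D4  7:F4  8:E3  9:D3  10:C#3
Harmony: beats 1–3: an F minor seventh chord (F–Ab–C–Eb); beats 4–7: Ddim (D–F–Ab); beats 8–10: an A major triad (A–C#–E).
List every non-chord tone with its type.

D4 (beat 2) — neighbor tone; E4 (beat 5) — passing tone; D3 (beat 9) — passing tone.

The harmony at that moment is F minor seventh chord (F, Ab, C, Eb); D4 is not a chord tone.
It is approached by step up from C4 and left by step down to C4.
Step away and step back to the same note — a neighbor tone (upper neighbor).
The harmony at that moment is D diminished triad (D, F, Ab); E4 is not a chord tone.
It is approached by step down from F4 and left by step down to D4.
Step in, step out in the same direction — a passing tone.
The harmony at that moment is A major triad (A, C#, E); D3 is not a chord tone.
It is approached by step down from E3 and left by step down to C#3.
Step in, step out in the same direction — a passing tone.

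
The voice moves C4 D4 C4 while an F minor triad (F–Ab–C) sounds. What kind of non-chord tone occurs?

D4 is a neighbor tone.

The harmony at that moment is F minor triad (F, Ab, C); D4 is not a chord tone.
It is approached by step up from C4 and left by step down to C4.
Step away and step back to the same note — a neighbor tone (upper neighbor).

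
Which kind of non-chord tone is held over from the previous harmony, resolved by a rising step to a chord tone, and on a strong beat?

Retardation.

Approach: by preparation — the pitch is first a chord tone, then held (tied or repeated) while the harmony changes under it. Departure: up by step. Metric position: strong.
A prepared dissonance that resolves upward by step — a retardation. (The same figure resolving downward would be a suspension.)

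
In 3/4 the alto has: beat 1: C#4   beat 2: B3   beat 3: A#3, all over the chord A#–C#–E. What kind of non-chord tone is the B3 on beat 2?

Passing tone.

The harmony at that moment is A# diminished triad (A#, C#, E); B3 is not a chord tone.
It is approached by step down from C#4 and left by step down to A#3.
Step in, step out in the same direction — a passing tone.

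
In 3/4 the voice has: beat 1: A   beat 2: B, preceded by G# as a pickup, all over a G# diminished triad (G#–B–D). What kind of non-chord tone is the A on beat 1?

The harmony at that moment is G# diminished triad (G#, B, D); A is not a chord tone.
It is approached by step up from G# and left by step up to B.
Step in, step out in the same direction — a passing tone.

Passing tone.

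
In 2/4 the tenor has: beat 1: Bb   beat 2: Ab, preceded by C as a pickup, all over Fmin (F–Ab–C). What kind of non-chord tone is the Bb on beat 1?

Passing tone.

The harmony at that moment is F minor triad (F, Ab, C); Bb is not a chord tone.
It is approached by step down from C and left by step down to Ab.
Step in, step out in the same direction — a passing tone.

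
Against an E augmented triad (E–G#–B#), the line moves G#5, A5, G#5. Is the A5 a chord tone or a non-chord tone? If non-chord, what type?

The harmony at that moment is E augmented triad (E, G#, B#); A5 is not a chord tone.
It is approached by step up from G#5 and left by step down to G#5.
Step away and step back to the same note — a neighbor tone (upper neighbor).

Non-chord tone — a neighbor tone.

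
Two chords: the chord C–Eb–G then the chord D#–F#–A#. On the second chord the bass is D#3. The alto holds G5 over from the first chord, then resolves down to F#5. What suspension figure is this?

4–3 suspension.

At the second chord the bass is D#3. The suspended G5 lies a fourth above the bass; after resolving down by step to F#5, the interval above the bass becomes a third.
Suspension figures are named by those two intervals: 4–3.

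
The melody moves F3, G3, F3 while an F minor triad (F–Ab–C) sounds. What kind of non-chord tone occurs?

The harmony at that moment is F minor triad (F, Ab, C); G3 is not a chord tone.
It is approached by step up from F3 and left by step down to F3.
Step away and step back to the same note — a neighbor tone (upper neighbor).

G3 is a neighbor tone.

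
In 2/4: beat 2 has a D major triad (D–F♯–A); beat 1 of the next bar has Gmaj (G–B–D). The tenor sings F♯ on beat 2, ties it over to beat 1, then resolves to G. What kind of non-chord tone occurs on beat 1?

Retardation.

The harmony at that moment is G major triad (G, B, D); F♯ is not a chord tone.
It is held over (the same pitch as the preceding F♯) and left by step up to G.
Held over from the previous chord and resolving up by step — a retardation.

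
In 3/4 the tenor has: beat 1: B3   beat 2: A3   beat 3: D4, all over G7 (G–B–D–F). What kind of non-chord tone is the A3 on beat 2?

Escape tone.

The harmony at that moment is G dominant seventh chord (G, B, D, F); A3 is not a chord tone.
It is approached by step down from B3 and left by leap up to D4.
Step in, leap out, on a weak beat — an escape tone.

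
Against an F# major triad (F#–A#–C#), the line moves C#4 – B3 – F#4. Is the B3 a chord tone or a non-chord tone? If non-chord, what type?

The harmony at that moment is F# major triad (F#, A#, C#); B3 is not a chord tone.
It is approached by step down from C#4 and left by leap up to F#4.
Step in, leap out — an escape tone.

Non-chord tone — an escape tone.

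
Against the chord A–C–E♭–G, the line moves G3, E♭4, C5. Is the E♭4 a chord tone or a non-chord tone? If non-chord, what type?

Chord tone (the fifth of A half-diminished seventh chord).

A half-diminished seventh chord contains A, C, E♭, G; E♭ is the fifth, so it is a chord tone.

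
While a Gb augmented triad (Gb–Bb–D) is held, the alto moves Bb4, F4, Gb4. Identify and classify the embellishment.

The harmony at that moment is Gb augmented triad (Gb, Bb, D); F4 is not a chord tone.
It is approached by leap down from Bb4 and left by step up to Gb4.
Leap in, step out — an appoggiatura.

F4 is an appoggiatura.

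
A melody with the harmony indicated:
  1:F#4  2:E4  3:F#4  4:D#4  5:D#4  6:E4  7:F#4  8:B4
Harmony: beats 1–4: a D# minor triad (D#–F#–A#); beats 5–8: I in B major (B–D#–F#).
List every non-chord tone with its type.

The harmony at that moment is D# minor triad (D#, F#, A#); E4 is not a chord tone.
It is approached by step down from F#4 and left by step up to F#4.
Step away and step back to the same note — a neighbor tone (lower neighbor).
The harmony at that moment is B major triad (B, D#, F#); E4 is not a chord tone.
It is approached by step up from D#4 and left by step up to F#4.
Step in, step out in the same direction — a passing tone.

E4 (beat 2) — neighbor tone; E4 (beat 6) — passing tone.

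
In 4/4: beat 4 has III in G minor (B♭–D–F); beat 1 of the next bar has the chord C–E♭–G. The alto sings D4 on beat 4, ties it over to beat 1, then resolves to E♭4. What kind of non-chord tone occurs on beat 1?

The harmony at that moment is C minor triad (C, E♭, G); D4 is not a chord tone.
It is held over (the same pitch as the preceding D4) and left by step up to E♭4.
Held over from the previous chord and resolving up by step — a retardation.

Retardation.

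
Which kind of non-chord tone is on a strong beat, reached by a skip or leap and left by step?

Appoggiatura.

Approach: by leap. Departure: by step. Metric position: strong.
Leap in, step out, in a metrically strong position — an appoggiatura. (It is the mirror image of the escape tone, which steps in and leaps out from a weak position.)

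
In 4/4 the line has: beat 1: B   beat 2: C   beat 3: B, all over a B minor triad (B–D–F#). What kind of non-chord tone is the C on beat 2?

The harmony at that moment is B minor triad (B, D, F#); C is not a chord tone.
It is approached by step up from B and left by step down to B.
Step away and step back to the same note — a neighbor tone (upper neighbor).

Upper neighbor tone.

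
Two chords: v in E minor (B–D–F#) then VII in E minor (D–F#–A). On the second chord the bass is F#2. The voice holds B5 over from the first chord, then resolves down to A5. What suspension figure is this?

At the second chord the bass is F#2. The suspended B5 lies a fourth above the bass; after resolving down by step to A5, the interval above the bass becomes a third.
Suspension figures are named by those two intervals: 4–3.

4–3 suspension.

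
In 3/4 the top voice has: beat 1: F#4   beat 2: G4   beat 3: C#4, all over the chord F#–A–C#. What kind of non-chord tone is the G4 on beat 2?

The harmony at that moment is F# minor triad (F#, A, C#); G4 is not a chord tone.
It is approached by step up from F#4 and left by leap down to C#4.
Step in, leap out, on a weak beat — an escape tone.

Escape tone.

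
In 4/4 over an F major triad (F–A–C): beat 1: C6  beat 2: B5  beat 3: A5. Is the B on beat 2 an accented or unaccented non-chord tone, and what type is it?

The harmony at that moment is F major triad (F, A, C); B5 is not a chord tone.
It is approached by step down from C6 and left by step down to A5.
Step in, step out in the same direction — a passing tone.
It falls on a weak beat, so it is unaccented.

Unaccented passing tone.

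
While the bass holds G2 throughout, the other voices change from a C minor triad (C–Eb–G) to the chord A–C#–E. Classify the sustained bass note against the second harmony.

Pedal tone (pedal point).

The harmony at that moment is A major triad (A, C#, E); G2 is not a chord tone.
It is held over (the same pitch as the preceding G2) and then sustained as the same pitch into the next harmony.
Sustained through a change of harmony — a pedal tone.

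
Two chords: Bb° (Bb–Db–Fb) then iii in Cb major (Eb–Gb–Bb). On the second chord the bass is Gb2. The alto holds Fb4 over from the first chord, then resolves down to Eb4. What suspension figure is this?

At the second chord the bass is Gb2. The suspended Fb4 lies a seventh above the bass; after resolving down by step to Eb4, the interval above the bass becomes a sixth.
Suspension figures are named by those two intervals: 7–6.

7–6 suspension.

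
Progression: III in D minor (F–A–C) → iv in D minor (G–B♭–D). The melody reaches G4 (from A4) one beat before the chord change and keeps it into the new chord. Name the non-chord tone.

The harmony at that moment is F major triad (F, A, C); G4 is not a chord tone.
It is approached by step down from A4 and then sustained as the same pitch into the next harmony.
Arriving early and becoming a chord tone when the harmony changes — an anticipation.

G4 is an anticipation.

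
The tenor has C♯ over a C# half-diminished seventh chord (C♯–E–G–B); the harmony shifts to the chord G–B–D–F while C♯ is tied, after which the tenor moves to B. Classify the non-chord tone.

The harmony at that moment is G dominant seventh chord (G, B, D, F); C♯ is not a chord tone.
It is held over (the same pitch as the preceding C♯) and left by step down to B.
Held over from the previous chord and resolving down by step — a suspension.

C♯ is a suspension.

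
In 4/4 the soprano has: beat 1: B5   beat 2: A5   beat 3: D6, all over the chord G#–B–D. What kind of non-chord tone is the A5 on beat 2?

The harmony at that moment is G# diminished triad (G#, B, D); A5 is not a chord tone.
It is approached by step down from B5 and left by leap up to D6.
Step in, leap out, on a weak beat — an escape tone.

Escape tone.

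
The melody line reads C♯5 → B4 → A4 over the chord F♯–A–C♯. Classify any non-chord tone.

The harmony at that moment is F♯ minor triad (F♯, A, C♯); B4 is not a chord tone.
It is approached by step down from C♯5 and left by step down to A4.
Step in, step out in the same direction — a passing tone.

B4 is a passing tone.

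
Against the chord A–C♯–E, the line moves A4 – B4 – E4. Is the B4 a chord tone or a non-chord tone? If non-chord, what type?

Non-chord tone — an escape tone.

The harmony at that moment is A major triad (A, C♯, E); B4 is not a chord tone.
It is approached by step up from A4 and left by leap down to E4.
Step in, leap out — an escape tone.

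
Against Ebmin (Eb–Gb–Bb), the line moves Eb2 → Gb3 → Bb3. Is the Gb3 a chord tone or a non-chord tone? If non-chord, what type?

Eb minor triad contains Eb, Gb, Bb; Gb is the third, so it is a chord tone.

Chord tone (the third of Eb minor triad).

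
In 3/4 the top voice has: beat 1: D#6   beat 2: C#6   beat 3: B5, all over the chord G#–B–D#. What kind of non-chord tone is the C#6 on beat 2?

The harmony at that moment is G# minor triad (G#, B, D#); C#6 is not a chord tone.
It is approached by step down from D#6 and left by step down to B5.
Step in, step out in the same direction — a passing tone.

Passing tone.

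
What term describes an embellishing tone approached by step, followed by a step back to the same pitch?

Neighbor tone.

Approach: by step. Departure: by step in the opposite direction, back to the starting pitch.
Stepwise on both sides but reversing to return to the same chord tone — a neighbor tone. (Had it continued onward in the same direction it would be a passing tone instead.)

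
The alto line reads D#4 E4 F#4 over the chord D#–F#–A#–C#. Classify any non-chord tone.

The harmony at that moment is D# minor seventh chord (D#, F#, A#, C#); E4 is not a chord tone.
It is approached by step up from D#4 and left by step up to F#4.
Step in, step out in the same direction — a passing tone.

E4 is a passing tone.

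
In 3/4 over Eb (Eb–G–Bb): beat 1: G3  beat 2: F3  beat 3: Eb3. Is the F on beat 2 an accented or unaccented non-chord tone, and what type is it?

The harmony at that moment is Eb major triad (Eb, G, Bb); F3 is not a chord tone.
It is approached by step down from G3 and left by step down to Eb3.
Step in, step out in the same direction — a passing tone.
It falls on a weak beat, so it is unaccented.

Unaccented passing tone.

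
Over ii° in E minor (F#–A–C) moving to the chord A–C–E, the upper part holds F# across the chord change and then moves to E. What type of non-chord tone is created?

F# is a suspension.

The harmony at that moment is A minor triad (A, C, E); F# is not a chord tone.
It is held over (the same pitch as the preceding F#) and left by step down to E.
Held over from the previous chord and resolving down by step — a suspension.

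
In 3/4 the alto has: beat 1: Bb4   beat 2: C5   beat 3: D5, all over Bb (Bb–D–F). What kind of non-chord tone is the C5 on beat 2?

Passing tone.

The harmony at that moment is Bb major triad (Bb, D, F); C5 is not a chord tone.
It is approached by step up from Bb4 and left by step up to D5.
Step in, step out in the same direction — a passing tone.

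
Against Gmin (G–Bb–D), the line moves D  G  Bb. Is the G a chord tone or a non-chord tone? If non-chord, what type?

G minor triad contains G, Bb, D; G is the root, so it is a chord tone.

Chord tone (the root of G minor triad).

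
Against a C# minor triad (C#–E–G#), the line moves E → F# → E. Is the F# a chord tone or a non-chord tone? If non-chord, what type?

Non-chord tone — a neighbor tone.

The harmony at that moment is C# minor triad (C#, E, G#); F# is not a chord tone.
It is approached by step up from E and left by step down to E.
Step away and step back to the same note — a neighbor tone (upper neighbor).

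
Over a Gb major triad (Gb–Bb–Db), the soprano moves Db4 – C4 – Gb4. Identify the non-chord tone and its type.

The harmony at that moment is Gb major triad (Gb, Bb, Db); C4 is not a chord tone.
It is approached by step down from Db4 and left by leap up to Gb4.
Step in, leap out — an escape tone.

C4 is an escape tone.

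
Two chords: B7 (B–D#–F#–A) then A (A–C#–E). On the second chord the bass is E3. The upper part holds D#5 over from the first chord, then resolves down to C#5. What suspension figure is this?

At the second chord the bass is E3. The suspended D#5 lies a seventh above the bass; after resolving down by step to C#5, the interval above the bass becomes a sixth.
Suspension figures are named by those two intervals: 7–6.

7–6 suspension.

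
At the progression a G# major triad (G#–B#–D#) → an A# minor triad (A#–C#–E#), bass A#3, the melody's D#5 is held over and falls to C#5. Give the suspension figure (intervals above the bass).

At the second chord the bass is A#3. The suspended D#5 lies a fourth above the bass; after resolving down by step to C#5, the interval above the bass becomes a third.
Suspension figures are named by those two intervals: 4–3.

4–3 suspension.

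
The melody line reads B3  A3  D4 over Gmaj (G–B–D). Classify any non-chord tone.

A3 is an escape tone.

The harmony at that moment is G major triad (G, B, D); A3 is not a chord tone.
It is approached by step down from B3 and left by leap up to D4.
Step in, leap out — an escape tone.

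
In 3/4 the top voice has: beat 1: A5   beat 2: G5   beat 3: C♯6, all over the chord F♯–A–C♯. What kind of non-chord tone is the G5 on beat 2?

Escape tone.

The harmony at that moment is F♯ minor triad (F♯, A, C♯); G5 is not a chord tone.
It is approached by step down from A5 and left by leap up to C♯6.
Step in, leap out, on a weak beat — an escape tone.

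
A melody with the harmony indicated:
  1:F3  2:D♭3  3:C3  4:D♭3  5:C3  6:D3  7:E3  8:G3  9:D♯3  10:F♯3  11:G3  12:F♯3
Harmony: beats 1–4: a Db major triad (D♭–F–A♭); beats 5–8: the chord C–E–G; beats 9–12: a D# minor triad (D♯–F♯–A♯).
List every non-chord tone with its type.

C3 (beat 3) — neighbor tone; D3 (beat 6) — passing tone; G3 (beat 11) — neighbor tone.

The harmony at that moment is D♭ major triad (D♭, F, A♭); C3 is not a chord tone.
It is approached by step down from D♭3 and left by step up to D♭3.
Step away and step back to the same note — a neighbor tone (lower neighbor).
The harmony at that moment is C major triad (C, E, G); D3 is not a chord tone.
It is approached by step up from C3 and left by step up to E3.
Step in, step out in the same direction — a passing tone.
The harmony at that moment is D♯ minor triad (D♯, F♯, A♯); G3 is not a chord tone.
It is approached by step up from F♯3 and left by step down to F♯3.
Step away and step back to the same note — a neighbor tone (upper neighbor).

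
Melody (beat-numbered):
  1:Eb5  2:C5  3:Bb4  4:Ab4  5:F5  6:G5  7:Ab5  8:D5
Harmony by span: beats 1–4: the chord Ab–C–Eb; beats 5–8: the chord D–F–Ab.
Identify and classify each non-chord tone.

Bb4 (beat 3) — passing tone; G5 (beat 6) — passing tone.

The harmony at that moment is Ab major triad (Ab, C, Eb); Bb4 is not a chord tone.
It is approached by step down from C5 and left by step down to Ab4.
Step in, step out in the same direction — a passing tone.
The harmony at that moment is D diminished triad (D, F, Ab); G5 is not a chord tone.
It is approached by step up from F5 and left by step up to Ab5.
Step in, step out in the same direction — a passing tone.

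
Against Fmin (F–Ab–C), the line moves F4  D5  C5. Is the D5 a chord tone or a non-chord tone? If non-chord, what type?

The harmony at that moment is F minor triad (F, Ab, C); D5 is not a chord tone.
It is approached by leap up from F4 and left by step down to C5.
Leap in, step out — an appoggiatura.

Non-chord tone — an appoggiatura.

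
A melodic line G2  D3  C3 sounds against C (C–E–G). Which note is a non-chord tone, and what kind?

D3 is an appoggiatura.

The harmony at that moment is C major triad (C, E, G); D3 is not a chord tone.
It is approached by leap up from G2 and left by step down to C3.
Leap in, step out — an appoggiatura.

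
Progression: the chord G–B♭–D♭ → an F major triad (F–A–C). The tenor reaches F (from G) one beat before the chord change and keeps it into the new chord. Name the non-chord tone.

The harmony at that moment is G diminished triad (G, B♭, D♭); F is not a chord tone.
It is approached by step down from G and then sustained as the same pitch into the next harmony.
Arriving early and becoming a chord tone when the harmony changes — an anticipation.

F is an anticipation.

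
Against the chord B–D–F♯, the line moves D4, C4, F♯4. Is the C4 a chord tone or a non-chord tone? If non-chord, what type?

The harmony at that moment is B minor triad (B, D, F♯); C4 is not a chord tone.
It is approached by step down from D4 and left by leap up to F♯4.
Step in, leap out — an escape tone.

Non-chord tone — an escape tone.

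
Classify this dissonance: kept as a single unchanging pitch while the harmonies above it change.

Pedal tone.

Approach: none. Departure: none — a single pitch is sustained while the chords change around it, passing through harmonies that do not contain it.
No melodic motion at all; the dissonance is created entirely by the moving harmonies against the stationary note — a pedal tone (pedal point).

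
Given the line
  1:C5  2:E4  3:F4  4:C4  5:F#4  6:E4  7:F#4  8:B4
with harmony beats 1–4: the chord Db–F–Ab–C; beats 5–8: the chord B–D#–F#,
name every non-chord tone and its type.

The harmony at that moment is Db major seventh chord (Db, F, Ab, C); E4 is not a chord tone.
It is approached by leap down from C5 and left by step up to F4.
Leap in, step out — an appoggiatura.
The harmony at that moment is B major triad (B, D#, F#); E4 is not a chord tone.
It is approached by step down from F#4 and left by step up to F#4.
Step away and step back to the same note — a neighbor tone (lower neighbor).

E4 (beat 2) — appoggiatura; E4 (beat 6) — neighbor tone.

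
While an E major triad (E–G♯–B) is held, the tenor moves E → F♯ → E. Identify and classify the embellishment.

F♯ is a neighbor tone.

The harmony at that moment is E major triad (E, G♯, B); F♯ is not a chord tone.
It is approached by step up from E and left by step down to E.
Step away and step back to the same note — a neighbor tone (upper neighbor).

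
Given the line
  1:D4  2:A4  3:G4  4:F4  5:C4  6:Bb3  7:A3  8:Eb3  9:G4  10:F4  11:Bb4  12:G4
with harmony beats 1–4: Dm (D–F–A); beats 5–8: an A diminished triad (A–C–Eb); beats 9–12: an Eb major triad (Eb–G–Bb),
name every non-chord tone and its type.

The harmony at that moment is D minor triad (D, F, A); G4 is not a chord tone.
It is approached by step down from A4 and left by step down to F4.
Step in, step out in the same direction — a passing tone.
The harmony at that moment is A diminished triad (A, C, Eb); Bb3 is not a chord tone.
It is approached by step down from C4 and left by step down to A3.
Step in, step out in the same direction — a passing tone.
The harmony at that moment is Eb major triad (Eb, G, Bb); F4 is not a chord tone.
It is approached by step down from G4 and left by leap up to Bb4.
Step in, leap out — an escape tone.

G4 (beat 3) — passing tone; Bb3 (beat 6) — passing tone; F4 (beat 10) — escape tone.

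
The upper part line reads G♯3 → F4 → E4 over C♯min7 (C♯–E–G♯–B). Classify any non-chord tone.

The harmony at that moment is C♯ minor seventh chord (C♯, E, G♯, B); F4 is not a chord tone.
It is approached by leap up from G♯3 and left by step down to E4.
Leap in, step out — an appoggiatura.

F4 is an appoggiatura.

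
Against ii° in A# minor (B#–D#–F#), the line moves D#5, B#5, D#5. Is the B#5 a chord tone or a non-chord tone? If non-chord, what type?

B# diminished triad contains B#, D#, F#; B# is the root, so it is a chord tone.

Chord tone (the root of B# diminished triad).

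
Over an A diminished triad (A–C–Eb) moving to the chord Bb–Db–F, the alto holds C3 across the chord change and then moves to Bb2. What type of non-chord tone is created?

C3 is a suspension.

The harmony at that moment is Bb minor triad (Bb, Db, F); C3 is not a chord tone.
It is held over (the same pitch as the preceding C3) and left by step down to Bb2.
Held over from the previous chord and resolving down by step — a suspension.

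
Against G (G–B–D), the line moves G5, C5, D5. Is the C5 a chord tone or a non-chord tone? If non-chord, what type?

The harmony at that moment is G major triad (G, B, D); C5 is not a chord tone.
It is approached by leap down from G5 and left by step up to D5.
Leap in, step out — an appoggiatura.

Non-chord tone — an appoggiatura.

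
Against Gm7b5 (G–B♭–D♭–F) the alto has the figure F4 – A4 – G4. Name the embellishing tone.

A4 is an appoggiatura.

The harmony at that moment is G half-diminished seventh chord (G, B♭, D♭, F); A4 is not a chord tone.
It is approached by leap up from F4 and left by step down to G4.
Leap in, step out — an appoggiatura.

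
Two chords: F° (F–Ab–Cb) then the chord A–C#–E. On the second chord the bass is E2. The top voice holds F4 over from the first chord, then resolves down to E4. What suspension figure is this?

9–8 suspension.

At the second chord the bass is E2. The suspended F4 lies a ninth above the bass; after resolving down by step to E4, the interval above the bass becomes an octave.
Suspension figures are named by those two intervals: 9–8.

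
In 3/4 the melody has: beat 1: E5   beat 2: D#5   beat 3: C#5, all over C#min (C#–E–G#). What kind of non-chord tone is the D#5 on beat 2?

The harmony at that moment is C# minor triad (C#, E, G#); D#5 is not a chord tone.
It is approached by step down from E5 and left by step down to C#5.
Step in, step out in the same direction — a passing tone.

Passing tone.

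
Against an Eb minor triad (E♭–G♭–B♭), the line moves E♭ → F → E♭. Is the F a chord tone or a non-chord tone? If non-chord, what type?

Non-chord tone — a neighbor tone.

The harmony at that moment is E♭ minor triad (E♭, G♭, B♭); F is not a chord tone.
It is approached by step up from E♭ and left by step down to E♭.
Step away and step back to the same note — a neighbor tone (upper neighbor).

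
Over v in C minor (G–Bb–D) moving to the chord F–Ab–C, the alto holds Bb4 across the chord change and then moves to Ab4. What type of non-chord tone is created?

Bb4 is a suspension.

The harmony at that moment is F minor triad (F, Ab, C); Bb4 is not a chord tone.
It is held over (the same pitch as the preceding Bb4) and left by step down to Ab4.
Held over from the previous chord and resolving down by step — a suspension.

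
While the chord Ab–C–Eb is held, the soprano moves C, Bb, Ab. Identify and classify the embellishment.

Bb is a passing tone.

The harmony at that moment is Ab major triad (Ab, C, Eb); Bb is not a chord tone.
It is approached by step down from C and left by step down to Ab.
Step in, step out in the same direction — a passing tone.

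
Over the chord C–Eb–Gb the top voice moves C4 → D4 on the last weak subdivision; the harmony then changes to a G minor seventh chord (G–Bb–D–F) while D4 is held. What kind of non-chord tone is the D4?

The harmony at that moment is C diminished triad (C, Eb, Gb); D4 is not a chord tone.
It is approached by step up from C4 and then sustained as the same pitch into the next harmony.
Arriving early and becoming a chord tone when the harmony changes — an anticipation.

D4 is an anticipation.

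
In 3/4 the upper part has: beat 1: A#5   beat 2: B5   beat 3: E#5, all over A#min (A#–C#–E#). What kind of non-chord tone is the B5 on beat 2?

The harmony at that moment is A# minor triad (A#, C#, E#); B5 is not a chord tone.
It is approached by step up from A#5 and left by leap down to E#5.
Step in, leap out, on a weak beat — an escape tone.

Escape tone.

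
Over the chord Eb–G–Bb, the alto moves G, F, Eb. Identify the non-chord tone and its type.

F is a passing tone.

The harmony at that moment is Eb major triad (Eb, G, Bb); F is not a chord tone.
It is approached by step down from G and left by step down to Eb.
Step in, step out in the same direction — a passing tone.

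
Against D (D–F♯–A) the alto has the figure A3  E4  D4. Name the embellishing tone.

The harmony at that moment is D major triad (D, F♯, A); E4 is not a chord tone.
It is approached by leap up from A3 and left by step down to D4.
Leap in, step out — an appoggiatura.

E4 is an appoggiatura.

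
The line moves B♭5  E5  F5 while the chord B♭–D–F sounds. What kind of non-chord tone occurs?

E5 is an appoggiatura.

The harmony at that moment is B♭ major triad (B♭, D, F); E5 is not a chord tone.
It is approached by leap down from B♭5 and left by step up to F5.
Leap in, step out — an appoggiatura.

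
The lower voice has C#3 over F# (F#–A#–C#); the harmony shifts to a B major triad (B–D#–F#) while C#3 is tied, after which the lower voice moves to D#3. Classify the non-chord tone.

C#3 is a retardation.

The harmony at that moment is B major triad (B, D#, F#); C#3 is not a chord tone.
It is held over (the same pitch as the preceding C#3) and left by step up to D#3.
Held over from the previous chord and resolving up by step — a retardation.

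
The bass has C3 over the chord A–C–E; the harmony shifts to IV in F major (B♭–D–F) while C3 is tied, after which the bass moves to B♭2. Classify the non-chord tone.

The harmony at that moment is B♭ major triad (B♭, D, F); C3 is not a chord tone.
It is held over (the same pitch as the preceding C3) and left by step down to B♭2.
Held over from the previous chord and resolving down by step — a suspension.

C3 is a suspension.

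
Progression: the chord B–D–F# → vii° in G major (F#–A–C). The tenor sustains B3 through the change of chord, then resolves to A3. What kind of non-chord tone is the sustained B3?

The harmony at that moment is F# diminished triad (F#, A, C); B3 is not a chord tone.
It is held over (the same pitch as the preceding B3) and left by step down to A3.
Held over from the previous chord and resolving down by step — a suspension.

B3 is a suspension.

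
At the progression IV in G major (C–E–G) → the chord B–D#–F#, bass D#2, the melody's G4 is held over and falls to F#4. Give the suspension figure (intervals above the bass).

At the second chord the bass is D#2. The suspended G4 lies a fourth above the bass; after resolving down by step to F#4, the interval above the bass becomes a third.
Suspension figures are named by those two intervals: 4–3.

4–3 suspension.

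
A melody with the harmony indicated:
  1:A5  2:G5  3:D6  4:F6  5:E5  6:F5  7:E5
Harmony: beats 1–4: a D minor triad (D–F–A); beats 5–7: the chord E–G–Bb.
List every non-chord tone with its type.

The harmony at that moment is D minor triad (D, F, A); G5 is not a chord tone.
It is approached by step down from A5 and left by leap up to D6.
Step in, leap out — an escape tone.
The harmony at that moment is E diminished triad (E, G, Bb); F5 is not a chord tone.
It is approached by step up from E5 and left by step down to E5.
Step away and step back to the same note — a neighbor tone (upper neighbor).

G5 (beat 2) — escape tone; F5 (beat 6) — neighbor tone.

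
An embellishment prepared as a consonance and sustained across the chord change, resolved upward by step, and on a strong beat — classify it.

Retardation.

Approach: by preparation — the pitch is first a chord tone, then held (tied or repeated) while the harmony changes under it. Departure: up by step. Metric position: strong.
A prepared dissonance that resolves upward by step — a retardation. (The same figure resolving downward would be a suspension.)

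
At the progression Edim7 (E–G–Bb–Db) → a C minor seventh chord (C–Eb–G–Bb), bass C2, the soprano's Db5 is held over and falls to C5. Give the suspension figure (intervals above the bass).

At the second chord the bass is C2. The suspended Db5 lies a ninth above the bass; after resolving down by step to C5, the interval above the bass becomes an octave.
Suspension figures are named by those two intervals: 9–8.

9–8 suspension.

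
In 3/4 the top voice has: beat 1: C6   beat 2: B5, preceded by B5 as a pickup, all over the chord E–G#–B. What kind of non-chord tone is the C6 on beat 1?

Upper neighbor tone.

The harmony at that moment is E major triad (E, G#, B); C6 is not a chord tone.
It is approached by step up from B5 and left by step down to B5.
Step away and step back to the same note — a neighbor tone (upper neighbor).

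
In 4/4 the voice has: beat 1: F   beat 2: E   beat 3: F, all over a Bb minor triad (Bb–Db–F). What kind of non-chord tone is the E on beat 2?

Lower neighbor tone.

The harmony at that moment is Bb minor triad (Bb, Db, F); E is not a chord tone.
It is approached by step down from F and left by step up to F.
Step away and step back to the same note — a neighbor tone (lower neighbor).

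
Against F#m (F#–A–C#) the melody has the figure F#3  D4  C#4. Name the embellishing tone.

The harmony at that moment is F# minor triad (F#, A, C#); D4 is not a chord tone.
It is approached by leap up from F#3 and left by step down to C#4.
Leap in, step out — an appoggiatura.

D4 is an appoggiatura.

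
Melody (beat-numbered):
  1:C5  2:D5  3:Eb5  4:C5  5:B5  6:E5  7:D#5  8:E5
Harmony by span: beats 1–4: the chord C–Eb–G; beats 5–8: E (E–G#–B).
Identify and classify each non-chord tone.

The harmony at that moment is C minor triad (C, Eb, G); D5 is not a chord tone.
It is approached by step up from C5 and left by step up to Eb5.
Step in, step out in the same direction — a passing tone.
The harmony at that moment is E major triad (E, G#, B); D#5 is not a chord tone.
It is approached by step down from E5 and left by step up to E5.
Step away and step back to the same note — a neighbor tone (lower neighbor).

D5 (beat 2) — passing tone; D#5 (beat 7) — neighbor tone.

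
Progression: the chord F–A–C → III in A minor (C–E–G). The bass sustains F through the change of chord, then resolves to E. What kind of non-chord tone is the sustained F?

F is a suspension.

The harmony at that moment is C major triad (C, E, G); F is not a chord tone.
It is held over (the same pitch as the preceding F) and left by step down to E.
Held over from the previous chord and resolving down by step — a suspension.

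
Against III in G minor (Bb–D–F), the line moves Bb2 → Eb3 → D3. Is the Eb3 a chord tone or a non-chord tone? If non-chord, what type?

Non-chord tone — an appoggiatura.

The harmony at that moment is Bb major triad (Bb, D, F); Eb3 is not a chord tone.
It is approached by leap up from Bb2 and left by step down to D3.
Leap in, step out — an appoggiatura.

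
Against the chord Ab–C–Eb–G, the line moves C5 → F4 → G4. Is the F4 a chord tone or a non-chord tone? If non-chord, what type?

Non-chord tone — an appoggiatura.

The harmony at that moment is Ab major seventh chord (Ab, C, Eb, G); F4 is not a chord tone.
It is approached by leap down from C5 and left by step up to G4.
Leap in, step out — an appoggiatura.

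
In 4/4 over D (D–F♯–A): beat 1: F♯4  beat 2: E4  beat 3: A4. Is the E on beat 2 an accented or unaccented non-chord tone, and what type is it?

The harmony at that moment is D major triad (D, F♯, A); E4 is not a chord tone.
It is approached by step down from F♯4 and left by leap up to A4.
Step in, leap out — an escape tone.
It falls on a weak beat, so it is unaccented.

Unaccented escape tone.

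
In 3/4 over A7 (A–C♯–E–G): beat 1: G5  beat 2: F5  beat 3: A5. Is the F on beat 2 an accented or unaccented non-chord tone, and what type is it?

Unaccented escape tone.

The harmony at that moment is A dominant seventh chord (A, C♯, E, G); F5 is not a chord tone.
It is approached by step down from G5 and left by leap up to A5.
Step in, leap out — an escape tone.
It falls on a weak beat, so it is unaccented.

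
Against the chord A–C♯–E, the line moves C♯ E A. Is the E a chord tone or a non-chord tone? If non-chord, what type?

Chord tone (the fifth of A major triad).

A major triad contains A, C♯, E; E is the fifth, so it is a chord tone.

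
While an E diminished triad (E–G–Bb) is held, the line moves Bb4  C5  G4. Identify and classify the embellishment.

The harmony at that moment is E diminished triad (E, G, Bb); C5 is not a chord tone.
It is approached by step up from Bb4 and left by leap down to G4.
Step in, leap out — an escape tone.

C5 is an escape tone.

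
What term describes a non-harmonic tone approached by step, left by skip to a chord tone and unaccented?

Approach: by step. Departure: by leap. Metric position: weak.
Step in, leap out, from a weak position — an escape tone (échappée). (It is the mirror image of the appoggiatura, which leaps in and steps out on a strong beat.)

Escape tone.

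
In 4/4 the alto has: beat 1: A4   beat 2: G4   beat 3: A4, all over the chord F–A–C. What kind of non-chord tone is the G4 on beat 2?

Lower neighbor tone.

The harmony at that moment is F major triad (F, A, C); G4 is not a chord tone.
It is approached by step down from A4 and left by step up to A4.
Step away and step back to the same note — a neighbor tone (lower neighbor).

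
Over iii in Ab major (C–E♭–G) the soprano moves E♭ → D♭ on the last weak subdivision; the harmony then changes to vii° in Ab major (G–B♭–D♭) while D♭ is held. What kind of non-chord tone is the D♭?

The harmony at that moment is C minor triad (C, E♭, G); D♭ is not a chord tone.
It is approached by step down from E♭ and then sustained as the same pitch into the next harmony.
Arriving early and becoming a chord tone when the harmony changes — an anticipation.

D♭ is an anticipation.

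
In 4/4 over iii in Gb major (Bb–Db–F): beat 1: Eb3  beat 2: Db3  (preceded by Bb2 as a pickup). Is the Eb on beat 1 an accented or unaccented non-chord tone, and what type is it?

The harmony at that moment is Bb minor triad (Bb, Db, F); Eb3 is not a chord tone.
It is approached by leap up from Bb2 and left by step down to Db3.
Leap in, step out — an appoggiatura.
It falls on the downbeat, so it is accented.

Accented appoggiatura.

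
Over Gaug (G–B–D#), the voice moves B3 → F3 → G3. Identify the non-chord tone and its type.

F3 is an appoggiatura.

The harmony at that moment is G augmented triad (G, B, D#); F3 is not a chord tone.
It is approached by leap down from B3 and left by step up to G3.
Leap in, step out — an appoggiatura.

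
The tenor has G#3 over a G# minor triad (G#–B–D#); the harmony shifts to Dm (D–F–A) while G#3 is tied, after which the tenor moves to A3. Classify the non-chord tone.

The harmony at that moment is D minor triad (D, F, A); G#3 is not a chord tone.
It is held over (the same pitch as the preceding G#3) and left by step up to A3.
Held over from the previous chord and resolving up by step — a retardation.

G#3 is a retardation.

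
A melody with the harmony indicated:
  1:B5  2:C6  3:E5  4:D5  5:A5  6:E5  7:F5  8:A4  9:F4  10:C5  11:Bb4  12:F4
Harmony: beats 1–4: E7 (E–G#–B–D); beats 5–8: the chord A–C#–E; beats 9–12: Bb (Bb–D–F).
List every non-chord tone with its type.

The harmony at that moment is E dominant seventh chord (E, G#, B, D); C6 is not a chord tone.
It is approached by step up from B5 and left by leap down to E5.
Step in, leap out — an escape tone.
The harmony at that moment is A major triad (A, C#, E); F5 is not a chord tone.
It is approached by step up from E5 and left by leap down to A4.
Step in, leap out — an escape tone.
The harmony at that moment is Bb major triad (Bb, D, F); C5 is not a chord tone.
It is approached by leap up from F4 and left by step down to Bb4.
Leap in, step out — an appoggiatura.

C6 (beat 2) — escape tone; F5 (beat 7) — escape tone; C5 (beat 10) — appoggiatura.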